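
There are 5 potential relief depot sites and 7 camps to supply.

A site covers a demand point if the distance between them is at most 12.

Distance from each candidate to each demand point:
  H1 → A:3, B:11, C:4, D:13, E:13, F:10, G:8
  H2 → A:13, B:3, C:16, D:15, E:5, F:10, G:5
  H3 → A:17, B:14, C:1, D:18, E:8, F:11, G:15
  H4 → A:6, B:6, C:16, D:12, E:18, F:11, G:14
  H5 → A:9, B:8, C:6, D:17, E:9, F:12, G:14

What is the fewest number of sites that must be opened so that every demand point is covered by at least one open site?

3

Coverage sets (demand points within 12 of each site):
  H1: {A, B, C, F, G}
  H2: {B, E, F, G}
  H3: {C, E, F}
  H4: {A, B, D, F}
  H5: {A, B, C, E, F}
No 2 sites suffice: every size-2 union leaves at least one demand point uncovered.
But {H1, H2, H4} covers everything, so the minimum is 3.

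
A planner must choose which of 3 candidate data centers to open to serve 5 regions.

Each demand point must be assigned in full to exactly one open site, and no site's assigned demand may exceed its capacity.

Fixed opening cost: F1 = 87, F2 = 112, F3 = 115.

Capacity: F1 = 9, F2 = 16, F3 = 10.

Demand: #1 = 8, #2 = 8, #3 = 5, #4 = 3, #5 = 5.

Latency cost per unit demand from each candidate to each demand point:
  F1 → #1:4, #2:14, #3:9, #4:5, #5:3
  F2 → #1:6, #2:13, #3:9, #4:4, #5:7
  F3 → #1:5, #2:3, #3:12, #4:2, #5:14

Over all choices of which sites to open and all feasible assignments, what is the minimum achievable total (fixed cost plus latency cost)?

458

Open {F1, F2, F3}; cheapest assignment that respects the capacities:
  F1 (cap 9, load 5): #5 — cost 5×3 = 15
  F2 (cap 16, load 16): #1, #3, #4 — cost 8×6 + 5×9 + 3×4 = 105
  F3 (cap 10, load 8): #2 — cost 8×3 = 24
  Shipping 144, fixed 314 → total 458.
  Any other capacity-feasible assignment to {F1, F2, F3} ships for at least 144.
Total demand is 29 and no other set of sites has combined capacity ≥ 29, so {F1, F2, F3} is the only feasible choice of open sites. Minimum: 458.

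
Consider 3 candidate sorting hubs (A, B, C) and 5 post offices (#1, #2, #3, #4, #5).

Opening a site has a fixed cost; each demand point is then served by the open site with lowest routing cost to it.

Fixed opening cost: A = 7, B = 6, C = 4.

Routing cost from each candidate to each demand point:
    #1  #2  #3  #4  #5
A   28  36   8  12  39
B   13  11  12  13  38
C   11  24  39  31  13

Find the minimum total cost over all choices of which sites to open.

Open {B, C}: assign each demand point to its cheapest open site.
  #1→C 11, #2→B 11, #3→B 12, #4→B 13, #5→C 13
  routing cost 60, fixed 10 → total 70.
Compare {A, B, C}: routing cost 55 + fixed 17 = 72.
Compare {A, C}: routing cost 68 + fixed 11 = 79.
Compare {B}: routing cost 87 + fixed 6 = 93.
All other subsets cost ≥ 72. Minimum total cost: 70.

70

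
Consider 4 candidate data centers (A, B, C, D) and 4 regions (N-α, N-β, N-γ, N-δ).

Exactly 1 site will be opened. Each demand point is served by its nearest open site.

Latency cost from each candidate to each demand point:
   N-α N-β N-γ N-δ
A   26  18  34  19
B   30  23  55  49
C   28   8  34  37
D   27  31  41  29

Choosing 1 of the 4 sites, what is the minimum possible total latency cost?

Open {A}.
  N-α→A 26, N-β→A 18, N-γ→A 34, N-δ→A 19  ⇒ total 97.
Compare {C}: total 107.
Compare {D}: total 128.
No size-1 selection does better; minimum is 97.

97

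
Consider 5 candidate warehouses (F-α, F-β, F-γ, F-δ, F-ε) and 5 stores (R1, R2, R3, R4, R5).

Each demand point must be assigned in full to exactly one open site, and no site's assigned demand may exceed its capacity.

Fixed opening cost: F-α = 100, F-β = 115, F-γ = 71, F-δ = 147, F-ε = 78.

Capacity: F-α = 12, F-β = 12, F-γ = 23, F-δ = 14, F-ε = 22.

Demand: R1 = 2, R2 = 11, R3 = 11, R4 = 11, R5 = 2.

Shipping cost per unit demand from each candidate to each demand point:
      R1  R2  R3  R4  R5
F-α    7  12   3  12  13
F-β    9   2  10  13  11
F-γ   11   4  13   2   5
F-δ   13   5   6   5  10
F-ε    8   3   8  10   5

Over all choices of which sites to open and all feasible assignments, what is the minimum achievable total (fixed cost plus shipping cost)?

324

Open {F-γ, F-ε}; cheapest assignment that respects the capacities:
  F-γ (cap 23, load 15): R1, R4, R5 — cost 2×11 + 11×2 + 2×5 = 54
  F-ε (cap 22, load 22): R2, R3 — cost 11×3 + 11×8 = 121
  Shipping 175, fixed 149 → total 324.
  Any other capacity-feasible assignment to {F-γ, F-ε} ships for at least 175.
Compare {F-α, F-γ, F-ε}: its best feasible assignment gives total 363.
Compare {F-α, F-β, F-γ}: its best feasible assignment gives total 395.
Every other set of open sites that can feasibly serve all demand totals ≥ 363 even under its best assignment. Minimum: 324.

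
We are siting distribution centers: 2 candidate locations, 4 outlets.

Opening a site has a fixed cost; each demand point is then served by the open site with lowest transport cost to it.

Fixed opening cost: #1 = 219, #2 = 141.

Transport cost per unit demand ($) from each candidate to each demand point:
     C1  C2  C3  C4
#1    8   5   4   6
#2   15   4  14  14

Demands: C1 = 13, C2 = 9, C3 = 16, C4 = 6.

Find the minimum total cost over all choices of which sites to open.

Open {#1}: assign each demand point to its cheapest open site.
  C1→#1 13×8=104, C2→#1 9×5=45, C3→#1 16×4=64, C4→#1 6×6=36
  transport cost 249, fixed 219 → total 468.
Compare {#1, #2}: transport cost 240 + fixed 360 = 600.
Compare {#2}: transport cost 539 + fixed 141 = 680.

468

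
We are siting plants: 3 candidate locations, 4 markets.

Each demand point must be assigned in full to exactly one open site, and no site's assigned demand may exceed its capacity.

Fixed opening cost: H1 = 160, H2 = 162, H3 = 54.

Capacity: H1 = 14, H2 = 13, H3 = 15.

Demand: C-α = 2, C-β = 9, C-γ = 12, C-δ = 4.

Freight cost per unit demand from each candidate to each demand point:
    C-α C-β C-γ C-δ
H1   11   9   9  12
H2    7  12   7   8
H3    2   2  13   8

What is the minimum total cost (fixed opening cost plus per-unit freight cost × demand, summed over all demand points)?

Open {H2, H3}; cheapest assignment that respects the capacities:
  H2 (cap 13, load 12): C-γ — cost 12×7 = 84
  H3 (cap 15, load 15): C-α, C-β, C-δ — cost 2×2 + 9×2 + 4×8 = 54
  Shipping 138, fixed 216 → total 354.
  Any other capacity-feasible assignment to {H2, H3} ships for at least 138.
Compare {H1, H3}: its best feasible assignment gives total 376.
Compare {H1, H2, H3}: its best feasible assignment gives total 514.
Every other set of open sites that can feasibly serve all demand totals ≥ 376 even under its best assignment. Minimum: 354.

354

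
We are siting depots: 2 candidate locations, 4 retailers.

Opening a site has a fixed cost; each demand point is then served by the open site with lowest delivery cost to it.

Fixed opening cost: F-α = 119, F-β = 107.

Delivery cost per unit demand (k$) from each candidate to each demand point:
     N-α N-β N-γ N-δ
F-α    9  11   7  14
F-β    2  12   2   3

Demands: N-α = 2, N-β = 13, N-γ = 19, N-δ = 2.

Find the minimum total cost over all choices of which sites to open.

311

Open {F-β}: assign each demand point to its cheapest open site.
  N-α→F-β 2×2=4, N-β→F-β 13×12=156, N-γ→F-β 19×2=38, N-δ→F-β 2×3=6
  delivery cost 204, fixed 107 → total 311.
Compare {F-α, F-β}: delivery cost 191 + fixed 226 = 417.
Compare {F-α}: delivery cost 322 + fixed 119 = 441.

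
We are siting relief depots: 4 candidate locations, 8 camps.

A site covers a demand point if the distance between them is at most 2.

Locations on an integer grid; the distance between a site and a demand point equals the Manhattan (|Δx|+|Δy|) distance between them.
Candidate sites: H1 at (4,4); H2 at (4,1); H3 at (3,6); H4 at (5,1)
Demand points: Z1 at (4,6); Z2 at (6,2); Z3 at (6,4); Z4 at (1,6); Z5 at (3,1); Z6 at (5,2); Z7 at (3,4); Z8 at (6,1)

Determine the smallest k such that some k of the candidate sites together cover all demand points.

Coverage sets (demand points within 2 of each site):
  H1: {Z1, Z3, Z7}
  H2: {Z5, Z6, Z8}
  H3: {Z1, Z4, Z7}
  H4: {Z2, Z5, Z6, Z8}
No 2 sites suffice: every size-2 union leaves at least one demand point uncovered.
But {H1, H3, H4} covers everything, so the minimum is 3.

3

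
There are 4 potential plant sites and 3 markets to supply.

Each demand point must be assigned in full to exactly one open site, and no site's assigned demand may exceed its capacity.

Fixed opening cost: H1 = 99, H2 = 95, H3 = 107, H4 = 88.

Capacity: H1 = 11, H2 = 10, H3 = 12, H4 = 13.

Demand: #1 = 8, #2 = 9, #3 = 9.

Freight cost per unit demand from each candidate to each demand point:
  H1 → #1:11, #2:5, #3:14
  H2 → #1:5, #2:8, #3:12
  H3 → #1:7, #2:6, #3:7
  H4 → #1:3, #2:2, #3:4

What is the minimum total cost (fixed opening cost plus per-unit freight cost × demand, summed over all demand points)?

403

Open {H1, H2, H4}; cheapest assignment that respects the capacities:
  H1 (cap 11, load 9): #2 — cost 9×5 = 45
  H2 (cap 10, load 8): #1 — cost 8×5 = 40
  H4 (cap 13, load 9): #3 — cost 9×4 = 36
  Shipping 121, fixed 282 → total 403.
  Any other capacity-feasible assignment to {H1, H2, H4} ships for at least 121.
Compare {H2, H3, H4}: its best feasible assignment gives total 411.
Compare {H1, H3, H4}: its best feasible assignment gives total 426.
Every other set of open sites that can feasibly serve all demand totals ≥ 411 even under its best assignment. Minimum: 403.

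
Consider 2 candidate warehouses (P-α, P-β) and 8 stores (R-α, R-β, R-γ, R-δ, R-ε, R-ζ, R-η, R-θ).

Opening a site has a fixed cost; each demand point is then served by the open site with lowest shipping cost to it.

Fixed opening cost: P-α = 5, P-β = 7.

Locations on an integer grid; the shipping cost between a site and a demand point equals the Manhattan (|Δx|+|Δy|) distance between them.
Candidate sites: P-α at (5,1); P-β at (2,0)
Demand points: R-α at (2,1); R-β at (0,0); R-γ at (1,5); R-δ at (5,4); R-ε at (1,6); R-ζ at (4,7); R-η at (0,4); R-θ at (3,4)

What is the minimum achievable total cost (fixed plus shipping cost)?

49

Open {P-α, P-β}: assign each demand point to its cheapest open site.
  R-α→P-β 1, R-β→P-β 2, R-γ→P-β 6, R-δ→P-α 3, R-ε→P-β 7, R-ζ→P-α 7, R-η→P-β 6, R-θ→P-α 5
  shipping cost 37, fixed 12 → total 49.
Compare {P-β}: shipping cost 43 + fixed 7 = 50.
Compare {P-α}: shipping cost 49 + fixed 5 = 54.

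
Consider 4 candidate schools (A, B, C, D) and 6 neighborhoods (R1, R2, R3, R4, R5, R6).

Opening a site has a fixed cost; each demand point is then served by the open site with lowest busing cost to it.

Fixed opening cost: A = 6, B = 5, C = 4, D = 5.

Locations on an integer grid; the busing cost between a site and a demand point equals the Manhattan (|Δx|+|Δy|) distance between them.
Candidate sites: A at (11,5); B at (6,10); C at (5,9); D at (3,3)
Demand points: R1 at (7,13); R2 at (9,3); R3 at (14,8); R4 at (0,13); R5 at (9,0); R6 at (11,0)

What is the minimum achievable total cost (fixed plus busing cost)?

Open {A, B}: assign each demand point to its cheapest open site.
  R1→B 4, R2→A 4, R3→A 6, R4→B 9, R5→A 7, R6→A 5
  busing cost 35, fixed 11 → total 46.
Compare {A, C}: busing cost 37 + fixed 10 = 47.
Compare {A, B, C}: busing cost 35 + fixed 15 = 50.
Compare {A, B, D}: busing cost 35 + fixed 16 = 51.
All other subsets cost ≥ 47. Minimum total cost: 46.

46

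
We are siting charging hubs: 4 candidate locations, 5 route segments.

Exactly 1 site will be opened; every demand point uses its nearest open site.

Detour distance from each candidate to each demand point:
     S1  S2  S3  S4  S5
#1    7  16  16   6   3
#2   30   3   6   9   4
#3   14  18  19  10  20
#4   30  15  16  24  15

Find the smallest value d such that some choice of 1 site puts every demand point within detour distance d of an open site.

Open {#1}.
  Farthest demand point is S2 at detour distance 16 (to #1); all others are ≤ 16.
With {#3} the worst case is 20.
With {#2} the worst case is 30.
No size-1 selection achieves below 16.

16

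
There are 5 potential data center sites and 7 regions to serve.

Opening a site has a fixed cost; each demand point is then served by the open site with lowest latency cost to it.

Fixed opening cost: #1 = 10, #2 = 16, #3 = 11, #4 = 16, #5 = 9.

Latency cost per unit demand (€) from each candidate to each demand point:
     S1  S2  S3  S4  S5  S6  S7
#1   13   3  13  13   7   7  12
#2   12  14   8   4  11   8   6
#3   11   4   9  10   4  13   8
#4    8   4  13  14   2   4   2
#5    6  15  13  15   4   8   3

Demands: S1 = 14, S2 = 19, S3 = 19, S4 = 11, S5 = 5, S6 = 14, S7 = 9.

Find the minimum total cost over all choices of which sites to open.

Open {#1, #2, #4, #5}: assign each demand point to its cheapest open site.
  S1→#5 14×6=84, S2→#1 19×3=57, S3→#2 19×8=152, S4→#2 11×4=44, S5→#4 5×2=10, S6→#4 14×4=56, S7→#4 9×2=18
  latency cost 421, fixed 51 → total 472.
Compare {#2, #4, #5}: latency cost 440 + fixed 41 = 481.
Compare {#1, #2, #3, #4, #5}: latency cost 421 + fixed 62 = 483.
Compare {#1, #2, #4}: latency cost 449 + fixed 42 = 491.
All other subsets cost ≥ 481. Minimum total cost: 472.

472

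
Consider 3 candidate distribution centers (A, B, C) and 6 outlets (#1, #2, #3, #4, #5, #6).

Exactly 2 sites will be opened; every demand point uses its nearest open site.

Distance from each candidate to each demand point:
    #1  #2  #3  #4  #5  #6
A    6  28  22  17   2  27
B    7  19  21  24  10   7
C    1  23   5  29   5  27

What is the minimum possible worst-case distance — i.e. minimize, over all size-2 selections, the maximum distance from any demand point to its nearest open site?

Open {A, B}.
  Farthest demand point is #3 at distance 21 (to B); all others are ≤ 21.
With {B, C} the worst case is 24.
With {A, C} the worst case is 27.
No size-2 selection achieves below 21.

21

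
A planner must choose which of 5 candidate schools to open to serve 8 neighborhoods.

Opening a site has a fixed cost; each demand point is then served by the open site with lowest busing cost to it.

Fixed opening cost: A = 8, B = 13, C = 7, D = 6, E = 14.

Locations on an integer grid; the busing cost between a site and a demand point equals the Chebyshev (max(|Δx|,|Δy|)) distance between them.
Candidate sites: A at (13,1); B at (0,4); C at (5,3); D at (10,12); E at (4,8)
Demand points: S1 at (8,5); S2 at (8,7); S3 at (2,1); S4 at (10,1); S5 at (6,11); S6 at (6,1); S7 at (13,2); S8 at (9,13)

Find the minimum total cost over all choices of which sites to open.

42

Open {A, C, D}: assign each demand point to its cheapest open site.
  S1→C 3, S2→C 4, S3→C 3, S4→A 3, S5→D 4, S6→C 2, S7→A 1, S8→D 1
  busing cost 21, fixed 21 → total 42.
Compare {C, D}: busing cost 30 + fixed 13 = 43.
Compare {A, C}: busing cost 34 + fixed 15 = 49.
Compare {C}: busing cost 43 + fixed 7 = 50.
All other subsets cost ≥ 43. Minimum total cost: 42.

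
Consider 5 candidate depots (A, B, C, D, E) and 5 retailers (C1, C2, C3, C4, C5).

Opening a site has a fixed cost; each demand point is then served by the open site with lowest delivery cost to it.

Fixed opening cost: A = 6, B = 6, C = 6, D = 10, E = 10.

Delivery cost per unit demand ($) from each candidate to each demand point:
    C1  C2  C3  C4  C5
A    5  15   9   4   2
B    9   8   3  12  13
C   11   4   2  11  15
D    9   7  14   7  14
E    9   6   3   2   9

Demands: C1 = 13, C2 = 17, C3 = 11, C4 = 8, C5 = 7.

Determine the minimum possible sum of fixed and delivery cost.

Open {A, C, E}: assign each demand point to its cheapest open site.
  C1→A 13×5=65, C2→C 17×4=68, C3→C 11×2=22, C4→E 8×2=16, C5→A 7×2=14
  delivery cost 185, fixed 22 → total 207.
Compare {A, C}: delivery cost 201 + fixed 12 = 213.
Compare {A, B, C, E}: delivery cost 185 + fixed 28 = 213.
Compare {A, C, D, E}: delivery cost 185 + fixed 32 = 217.
All other subsets cost ≥ 213. Minimum total cost: 207.

207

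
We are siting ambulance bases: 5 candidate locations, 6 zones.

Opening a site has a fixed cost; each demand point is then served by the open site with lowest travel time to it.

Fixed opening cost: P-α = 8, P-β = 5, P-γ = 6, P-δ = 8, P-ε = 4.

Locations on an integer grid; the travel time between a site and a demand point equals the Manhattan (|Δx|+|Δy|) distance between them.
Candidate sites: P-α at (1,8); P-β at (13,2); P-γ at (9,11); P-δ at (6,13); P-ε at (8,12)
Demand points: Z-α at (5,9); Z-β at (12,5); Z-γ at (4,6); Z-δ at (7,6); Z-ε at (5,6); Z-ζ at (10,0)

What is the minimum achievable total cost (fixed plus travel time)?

Open {P-α, P-β}: assign each demand point to its cheapest open site.
  Z-α→P-α 5, Z-β→P-β 4, Z-γ→P-α 5, Z-δ→P-α 8, Z-ε→P-α 6, Z-ζ→P-β 5
  travel time 33, fixed 13 → total 46.
Compare {P-α, P-β, P-ε}: travel time 32 + fixed 17 = 49.
Compare {P-β, P-ε}: travel time 41 + fixed 9 = 50.
Compare {P-α, P-β, P-γ}: travel time 32 + fixed 19 = 51.
All other subsets cost ≥ 49. Minimum total cost: 46.

46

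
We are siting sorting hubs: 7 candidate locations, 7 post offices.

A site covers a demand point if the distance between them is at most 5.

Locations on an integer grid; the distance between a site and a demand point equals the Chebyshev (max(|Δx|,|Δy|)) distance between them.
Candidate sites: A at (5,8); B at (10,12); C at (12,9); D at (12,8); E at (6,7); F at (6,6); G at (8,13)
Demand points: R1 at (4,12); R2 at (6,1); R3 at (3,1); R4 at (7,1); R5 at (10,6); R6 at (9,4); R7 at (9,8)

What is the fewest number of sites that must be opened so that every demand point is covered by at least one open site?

2

Coverage sets (demand points within 5 of each site):
  A: {R1, R5, R6, R7}
  B: {R7}
  C: {R5, R6, R7}
  D: {R5, R6, R7}
  E: {R1, R5, R6, R7}
  F: {R2, R3, R4, R5, R6, R7}
  G: {R1, R7}
No single site covers all 7 demand points.
But {A, F} covers everything, so the minimum is 2.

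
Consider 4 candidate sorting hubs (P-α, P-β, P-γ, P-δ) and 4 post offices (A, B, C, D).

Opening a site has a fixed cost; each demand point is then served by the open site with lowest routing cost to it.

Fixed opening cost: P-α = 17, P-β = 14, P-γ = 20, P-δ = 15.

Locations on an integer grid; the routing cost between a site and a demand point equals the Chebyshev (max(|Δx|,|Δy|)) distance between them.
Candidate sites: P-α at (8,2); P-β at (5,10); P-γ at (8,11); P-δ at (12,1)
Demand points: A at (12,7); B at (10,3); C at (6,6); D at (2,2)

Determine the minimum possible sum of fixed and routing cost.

Open {P-α}: assign each demand point to its cheapest open site.
  A→P-α 5, B→P-α 2, C→P-α 4, D→P-α 6
  routing cost 17, fixed 17 → total 34.
Compare {P-δ}: routing cost 24 + fixed 15 = 39.
Compare {P-β}: routing cost 26 + fixed 14 = 40.
Compare {P-γ}: routing cost 26 + fixed 20 = 46.
All other subsets cost ≥ 39. Minimum total cost: 34.

34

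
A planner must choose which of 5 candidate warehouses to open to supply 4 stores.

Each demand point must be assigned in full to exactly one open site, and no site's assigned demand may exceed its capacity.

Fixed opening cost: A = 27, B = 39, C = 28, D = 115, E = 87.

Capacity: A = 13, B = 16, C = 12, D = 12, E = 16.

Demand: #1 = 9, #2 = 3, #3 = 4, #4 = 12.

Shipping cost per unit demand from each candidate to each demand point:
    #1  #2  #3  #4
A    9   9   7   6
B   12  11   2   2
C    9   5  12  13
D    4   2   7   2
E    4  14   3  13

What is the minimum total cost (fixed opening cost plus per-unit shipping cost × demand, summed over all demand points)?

Open {B, C}; cheapest assignment that respects the capacities:
  B (cap 16, load 16): #3, #4 — cost 4×2 + 12×2 = 32
  C (cap 12, load 12): #1, #2 — cost 9×9 + 3×5 = 96
  Shipping 128, fixed 67 → total 195.
  Any other capacity-feasible assignment to {B, C} ships for at least 128.
Compare {A, B}: its best feasible assignment gives total 206.
Compare {A, B, C}: its best feasible assignment gives total 222.
Every other set of open sites that can feasibly serve all demand totals ≥ 206 even under its best assignment. Minimum: 195.

195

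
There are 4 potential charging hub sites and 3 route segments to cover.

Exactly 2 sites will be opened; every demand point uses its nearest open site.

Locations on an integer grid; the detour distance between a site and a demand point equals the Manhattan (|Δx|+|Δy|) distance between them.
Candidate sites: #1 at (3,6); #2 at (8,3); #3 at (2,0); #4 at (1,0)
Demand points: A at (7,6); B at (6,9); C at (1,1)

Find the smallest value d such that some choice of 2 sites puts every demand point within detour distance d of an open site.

Open {#1, #3}.
  Farthest demand point is B at detour distance 6 (to #1); all others are ≤ 6.
With {#1, #4} the worst case is 6.
With {#1, #2} the worst case is 7.
No size-2 selection achieves below 6.

6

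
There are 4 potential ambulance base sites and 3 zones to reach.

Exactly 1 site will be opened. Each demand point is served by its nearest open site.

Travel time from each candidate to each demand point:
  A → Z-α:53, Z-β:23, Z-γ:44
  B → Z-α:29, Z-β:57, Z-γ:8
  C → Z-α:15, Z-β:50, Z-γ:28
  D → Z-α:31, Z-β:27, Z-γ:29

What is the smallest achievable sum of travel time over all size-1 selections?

87

Open {D}.
  Z-α→D 31, Z-β→D 27, Z-γ→D 29  ⇒ total 87.
Compare {C}: total 93.
Compare {B}: total 94.
No size-1 selection does better; minimum is 87.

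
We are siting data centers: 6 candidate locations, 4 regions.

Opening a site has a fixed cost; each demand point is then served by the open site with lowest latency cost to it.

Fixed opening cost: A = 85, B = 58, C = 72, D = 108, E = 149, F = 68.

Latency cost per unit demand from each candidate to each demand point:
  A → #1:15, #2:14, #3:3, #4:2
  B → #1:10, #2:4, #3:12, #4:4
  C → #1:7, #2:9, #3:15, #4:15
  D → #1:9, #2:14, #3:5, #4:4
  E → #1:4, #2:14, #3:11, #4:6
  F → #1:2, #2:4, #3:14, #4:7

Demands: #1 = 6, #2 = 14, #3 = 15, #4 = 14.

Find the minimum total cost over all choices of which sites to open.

294

Open {A, F}: assign each demand point to its cheapest open site.
  #1→F 6×2=12, #2→F 14×4=56, #3→A 15×3=45, #4→A 14×2=28
  latency cost 141, fixed 153 → total 294.
Compare {A, B}: latency cost 189 + fixed 143 = 332.
Compare {A, B, F}: latency cost 141 + fixed 211 = 352.
Compare {A, C, F}: latency cost 141 + fixed 225 = 366.
All other subsets cost ≥ 332. Minimum total cost: 294.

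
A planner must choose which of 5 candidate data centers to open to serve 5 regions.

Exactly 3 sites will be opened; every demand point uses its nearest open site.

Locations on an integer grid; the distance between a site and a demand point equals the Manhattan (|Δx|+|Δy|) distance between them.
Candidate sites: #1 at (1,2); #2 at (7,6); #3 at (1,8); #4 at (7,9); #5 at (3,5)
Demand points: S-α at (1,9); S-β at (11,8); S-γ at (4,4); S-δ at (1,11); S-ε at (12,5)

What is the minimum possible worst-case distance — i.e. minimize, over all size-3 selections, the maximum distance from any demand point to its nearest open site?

Open {#1, #2, #3}.
  Farthest demand point is S-β at distance 6 (to #2); all others are ≤ 6.
With {#2, #3, #4} the worst case is 6.
With {#2, #3, #5} the worst case is 6.
No size-3 selection achieves below 6.

6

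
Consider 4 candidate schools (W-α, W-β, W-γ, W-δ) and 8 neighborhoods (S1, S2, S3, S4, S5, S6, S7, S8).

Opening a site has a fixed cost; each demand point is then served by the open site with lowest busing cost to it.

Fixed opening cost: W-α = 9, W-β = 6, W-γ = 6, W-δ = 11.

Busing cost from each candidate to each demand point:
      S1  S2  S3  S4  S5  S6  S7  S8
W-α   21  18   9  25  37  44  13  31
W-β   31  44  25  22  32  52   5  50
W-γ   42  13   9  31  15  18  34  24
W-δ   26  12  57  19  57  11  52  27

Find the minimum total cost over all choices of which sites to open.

144

Open {W-β, W-γ, W-δ}: assign each demand point to its cheapest open site.
  S1→W-δ 26, S2→W-δ 12, S3→W-γ 9, S4→W-δ 19, S5→W-γ 15, S6→W-δ 11, S7→W-β 5, S8→W-γ 24
  busing cost 121, fixed 23 → total 144.
Compare {W-α, W-β, W-γ}: busing cost 127 + fixed 21 = 148.
Compare {W-α, W-β, W-γ, W-δ}: busing cost 116 + fixed 32 = 148.
Compare {W-β, W-γ}: busing cost 137 + fixed 12 = 149.
All other subsets cost ≥ 148. Minimum total cost: 144.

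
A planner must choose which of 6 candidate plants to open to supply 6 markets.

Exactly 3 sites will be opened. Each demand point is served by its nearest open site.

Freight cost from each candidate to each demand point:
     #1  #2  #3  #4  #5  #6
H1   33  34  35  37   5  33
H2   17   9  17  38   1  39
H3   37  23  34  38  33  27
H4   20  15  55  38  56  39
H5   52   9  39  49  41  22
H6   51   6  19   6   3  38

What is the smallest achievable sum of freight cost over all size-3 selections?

69

Open {H2, H5, H6}.
  #1→H2 17, #2→H6 6, #3→H2 17, #4→H6 6, #5→H2 1, #6→H5 22  ⇒ total 69.
Compare {H2, H3, H6}: total 74.
Compare {H4, H5, H6}: total 76.
No size-3 selection does better; minimum is 69.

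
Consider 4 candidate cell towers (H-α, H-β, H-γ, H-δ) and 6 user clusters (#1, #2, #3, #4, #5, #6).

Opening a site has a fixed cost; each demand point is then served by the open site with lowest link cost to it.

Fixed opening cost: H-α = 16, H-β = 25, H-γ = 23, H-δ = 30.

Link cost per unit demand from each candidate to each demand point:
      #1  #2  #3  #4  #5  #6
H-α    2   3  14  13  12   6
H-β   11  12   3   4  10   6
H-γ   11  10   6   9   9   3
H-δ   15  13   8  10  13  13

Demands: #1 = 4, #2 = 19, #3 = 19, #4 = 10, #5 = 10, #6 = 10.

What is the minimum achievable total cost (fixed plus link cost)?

346

Open {H-α, H-β, H-γ}: assign each demand point to its cheapest open site.
  #1→H-α 4×2=8, #2→H-α 19×3=57, #3→H-β 19×3=57, #4→H-β 10×4=40, #5→H-γ 10×9=90, #6→H-γ 10×3=30
  link cost 282, fixed 64 → total 346.
Compare {H-α, H-β}: link cost 322 + fixed 41 = 363.
Compare {H-α, H-β, H-γ, H-δ}: link cost 282 + fixed 94 = 376.
Compare {H-α, H-β, H-δ}: link cost 322 + fixed 71 = 393.
All other subsets cost ≥ 363. Minimum total cost: 346.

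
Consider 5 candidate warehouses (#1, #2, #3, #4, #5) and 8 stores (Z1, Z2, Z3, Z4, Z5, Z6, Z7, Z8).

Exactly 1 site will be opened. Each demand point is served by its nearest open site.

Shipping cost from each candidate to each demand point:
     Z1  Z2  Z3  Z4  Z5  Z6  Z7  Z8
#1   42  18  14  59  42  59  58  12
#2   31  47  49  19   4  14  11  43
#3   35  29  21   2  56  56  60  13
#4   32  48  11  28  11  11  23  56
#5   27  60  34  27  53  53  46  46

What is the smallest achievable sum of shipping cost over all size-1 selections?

218

Open {#2}.
  Z1→#2 31, Z2→#2 47, Z3→#2 49, Z4→#2 19, Z5→#2 4, Z6→#2 14, Z7→#2 11, Z8→#2 43  ⇒ total 218.
Compare {#4}: total 220.
Compare {#3}: total 272.
No size-1 selection does better; minimum is 218.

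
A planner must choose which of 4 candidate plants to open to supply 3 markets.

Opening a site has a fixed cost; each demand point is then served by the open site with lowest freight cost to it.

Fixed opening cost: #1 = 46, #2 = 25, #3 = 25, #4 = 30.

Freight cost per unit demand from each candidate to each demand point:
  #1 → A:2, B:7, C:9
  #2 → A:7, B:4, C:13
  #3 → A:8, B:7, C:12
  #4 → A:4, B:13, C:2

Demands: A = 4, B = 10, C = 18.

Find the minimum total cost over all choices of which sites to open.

Open {#2, #4}: assign each demand point to its cheapest open site.
  A→#4 4×4=16, B→#2 10×4=40, C→#4 18×2=36
  freight cost 92, fixed 55 → total 147.
Compare {#2, #3, #4}: freight cost 92 + fixed 80 = 172.
Compare {#3, #4}: freight cost 122 + fixed 55 = 177.
Compare {#1, #2, #4}: freight cost 84 + fixed 101 = 185.
All other subsets cost ≥ 172. Minimum total cost: 147.

147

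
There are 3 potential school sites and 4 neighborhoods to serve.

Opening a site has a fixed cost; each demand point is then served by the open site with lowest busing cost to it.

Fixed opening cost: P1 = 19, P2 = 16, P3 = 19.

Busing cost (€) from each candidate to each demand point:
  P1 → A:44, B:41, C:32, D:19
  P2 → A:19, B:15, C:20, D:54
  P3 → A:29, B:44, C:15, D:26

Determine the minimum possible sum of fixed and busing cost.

108

Open {P1, P2}: assign each demand point to its cheapest open site.
  A→P2 19, B→P2 15, C→P2 20, D→P1 19
  busing cost 73, fixed 35 → total 108.
Compare {P2, P3}: busing cost 75 + fixed 35 = 110.
Compare {P1, P2, P3}: busing cost 68 + fixed 54 = 122.
Compare {P2}: busing cost 108 + fixed 16 = 124.
All other subsets cost ≥ 110. Minimum total cost: 108.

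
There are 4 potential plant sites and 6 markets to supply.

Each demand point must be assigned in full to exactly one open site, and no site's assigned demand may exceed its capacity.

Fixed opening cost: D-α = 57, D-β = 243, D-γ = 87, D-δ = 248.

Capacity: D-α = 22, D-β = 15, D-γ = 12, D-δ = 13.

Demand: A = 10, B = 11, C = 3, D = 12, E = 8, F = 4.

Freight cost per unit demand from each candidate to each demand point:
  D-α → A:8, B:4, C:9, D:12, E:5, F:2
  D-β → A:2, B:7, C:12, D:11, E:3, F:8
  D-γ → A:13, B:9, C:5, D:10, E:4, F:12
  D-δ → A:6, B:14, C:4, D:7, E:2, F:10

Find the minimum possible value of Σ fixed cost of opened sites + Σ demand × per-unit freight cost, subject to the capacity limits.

670

Open {D-α, D-β, D-γ}; cheapest assignment that respects the capacities:
  D-α (cap 22, load 22): B, C, E — cost 11×4 + 3×9 + 8×5 = 111
  D-β (cap 15, load 14): A, F — cost 10×2 + 4×8 = 52
  D-γ (cap 12, load 12): D — cost 12×10 = 120
  Shipping 283, fixed 387 → total 670.
  Any other capacity-feasible assignment to {D-α, D-β, D-γ} ships for at least 283.
Compare {D-α, D-β, D-δ}: its best feasible assignment gives total 795.
Compare {D-α, D-β, D-γ, D-δ}: its best feasible assignment gives total 838.
Every other set of open sites that can feasibly serve all demand totals ≥ 795 even under its best assignment. Minimum: 670.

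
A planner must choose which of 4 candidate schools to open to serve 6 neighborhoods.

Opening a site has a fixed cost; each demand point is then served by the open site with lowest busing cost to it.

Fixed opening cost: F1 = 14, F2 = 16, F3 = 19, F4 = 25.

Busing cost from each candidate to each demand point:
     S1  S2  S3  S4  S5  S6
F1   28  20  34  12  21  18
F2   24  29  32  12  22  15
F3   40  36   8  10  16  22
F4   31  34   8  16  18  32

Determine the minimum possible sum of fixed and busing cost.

Open {F1, F3}: assign each demand point to its cheapest open site.
  S1→F1 28, S2→F1 20, S3→F3 8, S4→F3 10, S5→F3 16, S6→F1 18
  busing cost 100, fixed 33 → total 133.
Compare {F2, F3}: busing cost 102 + fixed 35 = 137.
Compare {F1, F2, F3}: busing cost 93 + fixed 49 = 142.
Compare {F1, F4}: busing cost 104 + fixed 39 = 143.
All other subsets cost ≥ 137. Minimum total cost: 133.

133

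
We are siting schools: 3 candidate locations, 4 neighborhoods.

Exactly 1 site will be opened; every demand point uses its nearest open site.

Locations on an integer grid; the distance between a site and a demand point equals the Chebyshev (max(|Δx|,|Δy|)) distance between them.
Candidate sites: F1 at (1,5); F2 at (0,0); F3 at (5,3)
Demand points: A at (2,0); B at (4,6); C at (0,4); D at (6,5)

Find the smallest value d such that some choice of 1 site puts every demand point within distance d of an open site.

Open {F1}.
  Farthest demand point is A at distance 5 (to F1); all others are ≤ 5.
With {F3} the worst case is 5.
With {F2} the worst case is 6.
No size-1 selection achieves below 5.

5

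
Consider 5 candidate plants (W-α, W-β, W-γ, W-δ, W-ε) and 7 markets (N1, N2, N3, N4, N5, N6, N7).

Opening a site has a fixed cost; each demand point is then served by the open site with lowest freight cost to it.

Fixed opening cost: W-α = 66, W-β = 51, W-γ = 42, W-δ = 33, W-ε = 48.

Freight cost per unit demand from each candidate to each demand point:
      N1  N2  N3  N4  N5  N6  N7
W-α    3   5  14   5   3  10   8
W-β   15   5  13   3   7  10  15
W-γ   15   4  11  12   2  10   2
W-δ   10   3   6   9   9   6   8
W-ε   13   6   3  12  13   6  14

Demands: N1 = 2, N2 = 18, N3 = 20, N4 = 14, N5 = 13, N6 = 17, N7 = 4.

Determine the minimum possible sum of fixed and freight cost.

477

Open {W-β, W-γ, W-ε}: assign each demand point to its cheapest open site.
  N1→W-ε 2×13=26, N2→W-γ 18×4=72, N3→W-ε 20×3=60, N4→W-β 14×3=42, N5→W-γ 13×2=26, N6→W-ε 17×6=102, N7→W-γ 4×2=8
  freight cost 336, fixed 141 → total 477.
Compare {W-β, W-γ, W-δ, W-ε}: freight cost 312 + fixed 174 = 486.
Compare {W-β, W-γ, W-δ}: freight cost 372 + fixed 126 = 498.
Compare {W-α, W-γ, W-ε}: freight cost 344 + fixed 156 = 500.
All other subsets cost ≥ 486. Minimum total cost: 477.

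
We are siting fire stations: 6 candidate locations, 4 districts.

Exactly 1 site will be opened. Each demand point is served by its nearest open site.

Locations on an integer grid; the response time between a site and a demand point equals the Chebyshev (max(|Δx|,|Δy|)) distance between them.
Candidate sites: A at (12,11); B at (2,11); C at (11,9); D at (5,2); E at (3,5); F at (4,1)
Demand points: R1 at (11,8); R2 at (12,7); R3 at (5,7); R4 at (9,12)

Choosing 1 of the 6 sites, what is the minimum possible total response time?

Open {C}.
  R1→C 1, R2→C 2, R3→C 6, R4→C 3  ⇒ total 12.
Compare {A}: total 17.
Compare {E}: total 26.
No size-1 selection does better; minimum is 12.

12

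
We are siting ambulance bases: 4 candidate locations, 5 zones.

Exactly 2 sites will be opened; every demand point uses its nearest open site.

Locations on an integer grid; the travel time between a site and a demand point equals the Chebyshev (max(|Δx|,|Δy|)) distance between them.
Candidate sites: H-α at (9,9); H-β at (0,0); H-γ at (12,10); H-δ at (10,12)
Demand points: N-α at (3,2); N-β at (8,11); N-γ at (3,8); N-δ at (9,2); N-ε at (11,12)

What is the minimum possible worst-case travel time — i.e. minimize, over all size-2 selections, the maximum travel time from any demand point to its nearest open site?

7

Open {H-α, H-β}.
  Farthest demand point is N-δ at travel time 7 (to H-α); all others are ≤ 7.
With {H-α, H-γ} the worst case is 7.
With {H-α, H-δ} the worst case is 7.
No size-2 selection achieves below 7.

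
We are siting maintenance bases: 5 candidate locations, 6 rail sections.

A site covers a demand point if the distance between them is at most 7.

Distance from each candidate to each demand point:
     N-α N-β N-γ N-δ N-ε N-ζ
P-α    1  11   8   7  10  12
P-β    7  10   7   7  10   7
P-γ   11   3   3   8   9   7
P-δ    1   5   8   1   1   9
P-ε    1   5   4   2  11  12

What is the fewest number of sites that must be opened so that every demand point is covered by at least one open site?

Coverage sets (demand points within 7 of each site):
  P-α: {N-α, N-δ}
  P-β: {N-α, N-γ, N-δ, N-ζ}
  P-γ: {N-β, N-γ, N-ζ}
  P-δ: {N-α, N-β, N-δ, N-ε}
  P-ε: {N-α, N-β, N-γ, N-δ}
No single site covers all 6 demand points.
But {P-β, P-δ} covers everything, so the minimum is 2.

2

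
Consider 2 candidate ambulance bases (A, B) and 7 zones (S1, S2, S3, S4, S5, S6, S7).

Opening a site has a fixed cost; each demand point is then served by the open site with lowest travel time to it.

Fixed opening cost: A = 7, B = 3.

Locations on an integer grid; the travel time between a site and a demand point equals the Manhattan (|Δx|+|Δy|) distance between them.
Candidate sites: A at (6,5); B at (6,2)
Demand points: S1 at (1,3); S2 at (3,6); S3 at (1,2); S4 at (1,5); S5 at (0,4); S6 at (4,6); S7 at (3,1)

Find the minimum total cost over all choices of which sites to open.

44

Open {A, B}: assign each demand point to its cheapest open site.
  S1→B 6, S2→A 4, S3→B 5, S4→A 5, S5→A 7, S6→A 3, S7→B 4
  travel time 34, fixed 10 → total 44.
Compare {B}: travel time 44 + fixed 3 = 47.
Compare {A}: travel time 41 + fixed 7 = 48.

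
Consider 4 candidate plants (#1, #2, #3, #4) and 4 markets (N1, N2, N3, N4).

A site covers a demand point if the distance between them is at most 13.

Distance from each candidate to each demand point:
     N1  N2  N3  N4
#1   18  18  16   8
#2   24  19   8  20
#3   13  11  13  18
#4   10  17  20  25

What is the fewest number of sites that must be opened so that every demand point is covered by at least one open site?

2

Coverage sets (demand points within 13 of each site):
  #1: {N4}
  #2: {N3}
  #3: {N1, N2, N3}
  #4: {N1}
No single site covers all 4 demand points.
But {#1, #3} covers everything, so the minimum is 2.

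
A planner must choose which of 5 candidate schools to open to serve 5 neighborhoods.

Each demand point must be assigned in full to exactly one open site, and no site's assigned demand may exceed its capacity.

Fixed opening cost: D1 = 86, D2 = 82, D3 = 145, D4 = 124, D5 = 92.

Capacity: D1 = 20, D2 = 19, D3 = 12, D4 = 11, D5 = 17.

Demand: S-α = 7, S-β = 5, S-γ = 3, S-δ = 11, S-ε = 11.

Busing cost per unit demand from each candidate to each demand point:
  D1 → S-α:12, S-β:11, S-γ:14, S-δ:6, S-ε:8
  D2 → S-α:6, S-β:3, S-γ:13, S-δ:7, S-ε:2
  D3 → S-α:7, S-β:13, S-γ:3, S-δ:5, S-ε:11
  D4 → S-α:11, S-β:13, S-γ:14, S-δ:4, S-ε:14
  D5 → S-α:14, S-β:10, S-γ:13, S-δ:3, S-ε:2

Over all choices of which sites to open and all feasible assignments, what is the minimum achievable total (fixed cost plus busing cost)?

394

Open {D1, D2}; cheapest assignment that respects the capacities:
  D1 (cap 20, load 18): S-α, S-δ — cost 7×12 + 11×6 = 150
  D2 (cap 19, load 19): S-β, S-γ, S-ε — cost 5×3 + 3×13 + 11×2 = 76
  Shipping 226, fixed 168 → total 394.
  Any other capacity-feasible assignment to {D1, D2} ships for at least 226.
Compare {D1, D2, D5}: its best feasible assignment gives total 444.
Compare {D2, D3, D5}: its best feasible assignment gives total 447.
Every other set of open sites that can feasibly serve all demand totals ≥ 444 even under its best assignment. Minimum: 394.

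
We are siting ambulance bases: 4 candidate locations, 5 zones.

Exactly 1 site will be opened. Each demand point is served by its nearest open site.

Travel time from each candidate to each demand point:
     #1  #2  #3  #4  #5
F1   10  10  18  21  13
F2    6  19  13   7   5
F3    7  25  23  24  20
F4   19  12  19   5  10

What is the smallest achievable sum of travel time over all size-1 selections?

Open {F2}.
  #1→F2 6, #2→F2 19, #3→F2 13, #4→F2 7, #5→F2 5  ⇒ total 50.
Compare {F4}: total 65.
Compare {F1}: total 72.
No size-1 selection does better; minimum is 50.

50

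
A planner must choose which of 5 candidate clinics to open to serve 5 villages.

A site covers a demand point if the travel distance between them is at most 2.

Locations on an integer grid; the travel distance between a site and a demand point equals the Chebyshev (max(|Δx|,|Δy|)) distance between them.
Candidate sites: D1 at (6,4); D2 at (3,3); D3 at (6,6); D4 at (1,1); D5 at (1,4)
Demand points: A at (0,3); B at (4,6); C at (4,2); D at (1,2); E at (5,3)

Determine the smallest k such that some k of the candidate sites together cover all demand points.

Coverage sets (demand points within 2 of each site):
  D1: {B, C, E}
  D2: {C, D, E}
  D3: {B}
  D4: {A, D}
  D5: {A, D}
No single site covers all 5 demand points.
But {D1, D4} covers everything, so the minimum is 2.

2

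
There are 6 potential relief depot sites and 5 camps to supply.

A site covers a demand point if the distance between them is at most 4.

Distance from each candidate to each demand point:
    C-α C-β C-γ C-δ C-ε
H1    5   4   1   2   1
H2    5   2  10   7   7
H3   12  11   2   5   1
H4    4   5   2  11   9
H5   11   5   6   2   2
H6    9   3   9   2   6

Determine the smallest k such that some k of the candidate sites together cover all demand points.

Coverage sets (demand points within 4 of each site):
  H1: {C-β, C-γ, C-δ, C-ε}
  H2: {C-β}
  H3: {C-γ, C-ε}
  H4: {C-α, C-γ}
  H5: {C-δ, C-ε}
  H6: {C-β, C-δ}
No single site covers all 5 demand points.
But {H1, H4} covers everything, so the minimum is 2.

2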